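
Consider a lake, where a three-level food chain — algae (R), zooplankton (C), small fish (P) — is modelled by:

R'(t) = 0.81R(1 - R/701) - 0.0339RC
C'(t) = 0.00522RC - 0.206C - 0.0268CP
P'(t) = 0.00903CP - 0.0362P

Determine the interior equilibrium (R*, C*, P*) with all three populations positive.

From dP/dt = 0: 0.00903C* = 0.0362, so C* = 4.01.
From dR/dt = 0: 0.81(1 - R*/701) = 0.0339·4.01, giving R* = 701·(1 - 0.168) = 583.
From dC/dt = 0: 0.00522·583 - 0.206 = 0.0268P*, so P* = 2.84/0.0268 = 106.

R* ≈ 583, C* ≈ 4.01, P* ≈ 106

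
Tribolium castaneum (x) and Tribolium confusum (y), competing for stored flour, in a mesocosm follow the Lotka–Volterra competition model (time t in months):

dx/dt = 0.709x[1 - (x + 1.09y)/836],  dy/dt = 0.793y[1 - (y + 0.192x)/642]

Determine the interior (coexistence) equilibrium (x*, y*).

Setting both brackets to zero gives the nullclines x + 1.09y = 836 and 0.192x + y = 642.
Substituting y = 642 - 0.192x into the first: x(1 - 1.09·0.192) = 836 - 1.09·642.
So x* = 136/0.791 = 172, and then y* = 642 - 0.192·172 = 609.

x* ≈ 172, y* ≈ 609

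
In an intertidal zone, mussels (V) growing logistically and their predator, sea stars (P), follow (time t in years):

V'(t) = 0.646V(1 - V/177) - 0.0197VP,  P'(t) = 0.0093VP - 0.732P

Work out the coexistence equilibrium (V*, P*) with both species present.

From dP/dt = 0 with P > 0: 0.0093V* = 0.732, so V* = 78.7.
Substitute into dV/dt = 0: 0.646(1 - 78.7/177) = 0.0197P*.
The bracket is 0.555, giving P* = 0.359/0.0197 = 18.2.

V* ≈ 78.7, P* ≈ 18.2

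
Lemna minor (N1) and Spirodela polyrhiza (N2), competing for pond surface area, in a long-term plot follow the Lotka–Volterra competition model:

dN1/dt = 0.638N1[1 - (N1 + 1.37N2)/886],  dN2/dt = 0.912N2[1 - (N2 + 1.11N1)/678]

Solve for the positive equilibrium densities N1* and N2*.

Setting both brackets to zero gives the nullclines N1 + 1.37N2 = 886 and 1.11N1 + N2 = 678.
Substituting N2 = 678 - 1.11N1 into the first: N1(1 - 1.37·1.11) = 886 - 1.37·678.
So N1* = -42.9/-0.521 = 82.3, and then N2* = 678 - 1.11·82.3 = 587.

N1* ≈ 82.3, N2* ≈ 587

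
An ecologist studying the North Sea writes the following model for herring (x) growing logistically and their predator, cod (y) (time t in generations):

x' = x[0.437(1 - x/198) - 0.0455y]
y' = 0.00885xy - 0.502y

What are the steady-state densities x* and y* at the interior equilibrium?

x* ≈ 56.7, y* ≈ 6.85

From dy/dt = 0 with y > 0: 0.00885x* = 0.502, so x* = 56.7.
Substitute into dx/dt = 0: 0.437(1 - 56.7/198) = 0.0455y*.
The bracket is 0.714, giving y* = 0.312/0.0455 = 6.85.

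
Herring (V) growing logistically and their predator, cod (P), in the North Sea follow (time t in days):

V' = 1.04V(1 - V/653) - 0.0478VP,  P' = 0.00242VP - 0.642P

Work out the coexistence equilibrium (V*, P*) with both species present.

From dP/dt = 0 with P > 0: 0.00242V* = 0.642, so V* = 265.
Substitute into dV/dt = 0: 1.04(1 - 265/653) = 0.0478P*.
The bracket is 0.594, giving P* = 0.617/0.0478 = 12.9.

V* ≈ 265, P* ≈ 12.9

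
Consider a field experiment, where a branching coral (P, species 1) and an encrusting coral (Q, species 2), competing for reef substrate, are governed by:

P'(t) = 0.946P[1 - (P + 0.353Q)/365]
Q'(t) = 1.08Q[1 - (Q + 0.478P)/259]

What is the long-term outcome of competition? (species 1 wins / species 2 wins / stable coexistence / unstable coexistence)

Compare the nullcline intercepts: K1/α12 = 365/0.353 = 1030 > K2 = 259; K2/α21 = 259/0.478 = 542 > K1 = 365.
Since both inequalities hold, each species can invade when rare, so the interior equilibrium is stable.

stable coexistence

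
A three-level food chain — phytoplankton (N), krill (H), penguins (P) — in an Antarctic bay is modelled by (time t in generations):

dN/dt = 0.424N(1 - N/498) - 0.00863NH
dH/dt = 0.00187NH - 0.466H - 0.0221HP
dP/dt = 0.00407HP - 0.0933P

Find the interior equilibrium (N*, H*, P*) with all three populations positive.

From dP/dt = 0: 0.00407H* = 0.0933, so H* = 22.9.
From dN/dt = 0: 0.424(1 - N*/498) = 0.00863·22.9, giving N* = 498·(1 - 0.467) = 266.
From dH/dt = 0: 0.00187·266 - 0.466 = 0.0221P*, so P* = 0.0307/0.0221 = 1.39.

N* ≈ 266, H* ≈ 22.9, P* ≈ 1.39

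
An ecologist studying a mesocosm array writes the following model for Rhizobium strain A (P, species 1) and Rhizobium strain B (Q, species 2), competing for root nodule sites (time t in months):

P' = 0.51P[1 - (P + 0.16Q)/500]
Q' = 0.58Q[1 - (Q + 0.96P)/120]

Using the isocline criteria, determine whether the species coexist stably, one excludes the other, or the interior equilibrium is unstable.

Compare the nullcline intercepts: K1/α12 = 500/0.16 = 3120 > K2 = 120; K2/α21 = 120/0.96 = 125 < K1 = 500.
Since the inequalities point opposite ways, species 1 can invade but species 2 cannot.

species 1 excludes species 2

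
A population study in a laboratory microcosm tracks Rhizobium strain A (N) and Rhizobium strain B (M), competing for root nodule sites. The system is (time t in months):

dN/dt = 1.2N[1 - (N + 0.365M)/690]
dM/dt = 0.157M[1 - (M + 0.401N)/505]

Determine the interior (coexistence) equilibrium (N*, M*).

Setting both brackets to zero gives the nullclines N + 0.365M = 690 and 0.401N + M = 505.
Substituting M = 505 - 0.401N into the first: N(1 - 0.365·0.401) = 690 - 0.365·505.
So N* = 506/0.854 = 592, and then M* = 505 - 0.401·592 = 267.

N* ≈ 592, M* ≈ 267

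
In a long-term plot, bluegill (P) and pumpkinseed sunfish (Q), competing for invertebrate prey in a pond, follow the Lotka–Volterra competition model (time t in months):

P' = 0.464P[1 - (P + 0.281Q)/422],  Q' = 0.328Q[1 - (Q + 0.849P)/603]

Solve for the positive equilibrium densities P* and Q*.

P* ≈ 332, Q* ≈ 321

Setting both brackets to zero gives the nullclines P + 0.281Q = 422 and 0.849P + Q = 603.
Substituting Q = 603 - 0.849P into the first: P(1 - 0.281·0.849) = 422 - 0.281·603.
So P* = 253/0.761 = 332, and then Q* = 603 - 0.849·332 = 321.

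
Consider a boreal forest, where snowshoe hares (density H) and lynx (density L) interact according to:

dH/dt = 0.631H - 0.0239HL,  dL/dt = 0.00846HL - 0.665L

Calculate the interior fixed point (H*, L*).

Set dL/dt = 0 with L > 0: 0.00846H - 0.665 = 0, so H* = 0.665/0.00846 = 78.6.
Set dH/dt = 0 with H > 0: 0.631 - 0.0239L = 0, so L* = 0.631/0.0239 = 26.4.

H* ≈ 78.6, L* ≈ 26.4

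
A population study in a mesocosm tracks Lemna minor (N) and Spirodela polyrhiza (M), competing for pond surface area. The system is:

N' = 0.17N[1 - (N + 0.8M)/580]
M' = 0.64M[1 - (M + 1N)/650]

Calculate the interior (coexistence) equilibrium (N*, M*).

N* ≈ 300, M* ≈ 350

Setting both brackets to zero gives the nullclines N + 0.8M = 580 and 1N + M = 650.
Substituting M = 650 - 1N into the first: N(1 - 0.8·1) = 580 - 0.8·650.
So N* = 60/0.2 = 300, and then M* = 650 - 1·300 = 350.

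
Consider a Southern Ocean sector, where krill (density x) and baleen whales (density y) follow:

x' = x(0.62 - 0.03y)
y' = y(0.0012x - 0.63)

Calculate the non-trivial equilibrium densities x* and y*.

Set dy/dt = 0 with y > 0: 0.0012x - 0.63 = 0, so x* = 0.63/0.0012 = 525.
Set dx/dt = 0 with x > 0: 0.62 - 0.03y = 0, so y* = 0.62/0.03 = 20.7.

x* ≈ 525, y* ≈ 20.7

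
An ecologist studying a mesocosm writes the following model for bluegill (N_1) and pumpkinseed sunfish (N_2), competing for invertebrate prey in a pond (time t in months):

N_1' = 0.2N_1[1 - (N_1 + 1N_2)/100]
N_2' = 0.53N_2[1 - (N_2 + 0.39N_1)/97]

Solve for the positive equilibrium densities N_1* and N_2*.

N_1* ≈ 4.92, N_2* ≈ 95.1

Setting both brackets to zero gives the nullclines N_1 + 1N_2 = 100 and 0.39N_1 + N_2 = 97.
Substituting N_2 = 97 - 0.39N_1 into the first: N_1(1 - 1·0.39) = 100 - 1·97.
So N_1* = 3/0.61 = 4.92, and then N_2* = 97 - 0.39·4.92 = 95.1.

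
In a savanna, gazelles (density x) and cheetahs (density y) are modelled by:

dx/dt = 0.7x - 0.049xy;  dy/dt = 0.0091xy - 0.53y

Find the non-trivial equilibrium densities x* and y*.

Set dy/dt = 0 with y > 0: 0.0091x - 0.53 = 0, so x* = 0.53/0.0091 = 58.2.
Set dx/dt = 0 with x > 0: 0.7 - 0.049y = 0, so y* = 0.7/0.049 = 14.3.

x* ≈ 58.2, y* ≈ 14.3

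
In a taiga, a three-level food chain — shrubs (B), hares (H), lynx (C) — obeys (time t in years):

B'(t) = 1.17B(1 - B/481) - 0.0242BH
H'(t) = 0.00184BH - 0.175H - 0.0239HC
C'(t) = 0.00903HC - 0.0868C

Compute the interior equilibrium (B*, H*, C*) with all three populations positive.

B* ≈ 385, H* ≈ 9.61, C* ≈ 22.3

From dC/dt = 0: 0.00903H* = 0.0868, so H* = 9.61.
From dB/dt = 0: 1.17(1 - B*/481) = 0.0242·9.61, giving B* = 481·(1 - 0.199) = 385.
From dH/dt = 0: 0.00184·385 - 0.175 = 0.0239C*, so C* = 0.534/0.0239 = 22.3.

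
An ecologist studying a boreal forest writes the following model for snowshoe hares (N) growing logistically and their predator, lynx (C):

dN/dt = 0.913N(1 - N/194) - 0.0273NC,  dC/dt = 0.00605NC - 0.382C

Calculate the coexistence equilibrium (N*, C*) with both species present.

From dC/dt = 0 with C > 0: 0.00605N* = 0.382, so N* = 63.1.
Substitute into dN/dt = 0: 0.913(1 - 63.1/194) = 0.0273C*.
The bracket is 0.675, giving C* = 0.616/0.0273 = 22.6.

N* ≈ 63.1, C* ≈ 22.6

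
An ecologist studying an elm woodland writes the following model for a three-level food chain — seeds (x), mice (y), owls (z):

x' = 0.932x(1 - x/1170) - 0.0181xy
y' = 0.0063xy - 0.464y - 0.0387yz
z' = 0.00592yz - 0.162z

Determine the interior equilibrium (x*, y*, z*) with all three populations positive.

From dz/dt = 0: 0.00592y* = 0.162, so y* = 27.4.
From dx/dt = 0: 0.932(1 - x*/1170) = 0.0181·27.4, giving x* = 1170·(1 - 0.531) = 548.
From dy/dt = 0: 0.0063·548 - 0.464 = 0.0387z*, so z* = 2.99/0.0387 = 77.3.

x* ≈ 548, y* ≈ 27.4, z* ≈ 77.3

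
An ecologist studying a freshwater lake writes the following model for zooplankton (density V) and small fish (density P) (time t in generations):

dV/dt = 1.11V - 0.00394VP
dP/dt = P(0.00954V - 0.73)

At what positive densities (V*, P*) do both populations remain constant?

Set dP/dt = 0 with P > 0: 0.00954V - 0.73 = 0, so V* = 0.73/0.00954 = 76.5.
Set dV/dt = 0 with V > 0: 1.11 - 0.00394P = 0, so P* = 1.11/0.00394 = 282.

V* ≈ 76.5, P* ≈ 282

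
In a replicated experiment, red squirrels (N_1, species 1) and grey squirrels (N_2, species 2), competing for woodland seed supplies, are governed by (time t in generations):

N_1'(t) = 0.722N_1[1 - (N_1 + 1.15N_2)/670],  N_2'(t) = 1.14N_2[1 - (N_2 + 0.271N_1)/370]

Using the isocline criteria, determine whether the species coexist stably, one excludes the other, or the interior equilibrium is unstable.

Compare the nullcline intercepts: K1/α12 = 670/1.15 = 583 > K2 = 370; K2/α21 = 370/0.271 = 1370 > K1 = 670.
Since both inequalities hold, each species can invade when rare, so the interior equilibrium is stable.

stable coexistence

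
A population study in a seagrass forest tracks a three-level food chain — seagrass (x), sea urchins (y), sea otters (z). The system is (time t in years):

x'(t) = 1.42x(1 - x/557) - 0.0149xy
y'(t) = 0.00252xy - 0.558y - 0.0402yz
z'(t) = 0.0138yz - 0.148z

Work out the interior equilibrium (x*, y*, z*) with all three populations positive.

x* ≈ 494, y* ≈ 10.7, z* ≈ 17.1

From dz/dt = 0: 0.0138y* = 0.148, so y* = 10.7.
From dx/dt = 0: 1.42(1 - x*/557) = 0.0149·10.7, giving x* = 557·(1 - 0.113) = 494.
From dy/dt = 0: 0.00252·494 - 0.558 = 0.0402z*, so z* = 0.688/0.0402 = 17.1.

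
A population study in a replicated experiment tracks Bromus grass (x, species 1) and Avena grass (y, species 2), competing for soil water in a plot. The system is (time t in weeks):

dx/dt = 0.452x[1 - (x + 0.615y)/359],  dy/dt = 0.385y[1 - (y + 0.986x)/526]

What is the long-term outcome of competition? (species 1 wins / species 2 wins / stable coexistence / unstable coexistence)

Compare the nullcline intercepts: K1/α12 = 359/0.615 = 584 > K2 = 526; K2/α21 = 526/0.986 = 533 > K1 = 359.
Since both inequalities hold, each species can invade when rare, so the interior equilibrium is stable.

stable coexistence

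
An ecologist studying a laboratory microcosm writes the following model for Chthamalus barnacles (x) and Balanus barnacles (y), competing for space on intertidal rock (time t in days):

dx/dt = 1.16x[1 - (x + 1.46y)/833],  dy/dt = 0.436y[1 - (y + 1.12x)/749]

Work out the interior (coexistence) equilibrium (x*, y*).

x* ≈ 410, y* ≈ 290

Setting both brackets to zero gives the nullclines x + 1.46y = 833 and 1.12x + y = 749.
Substituting y = 749 - 1.12x into the first: x(1 - 1.46·1.12) = 833 - 1.46·749.
So x* = -261/-0.635 = 410, and then y* = 749 - 1.12·410 = 290.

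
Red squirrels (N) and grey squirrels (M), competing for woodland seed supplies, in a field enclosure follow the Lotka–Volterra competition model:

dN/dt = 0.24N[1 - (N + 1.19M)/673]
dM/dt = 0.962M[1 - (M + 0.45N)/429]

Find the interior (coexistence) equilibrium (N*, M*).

Setting both brackets to zero gives the nullclines N + 1.19M = 673 and 0.45N + M = 429.
Substituting M = 429 - 0.45N into the first: N(1 - 1.19·0.45) = 673 - 1.19·429.
So N* = 162/0.465 = 350, and then M* = 429 - 0.45·350 = 272.

N* ≈ 350, M* ≈ 272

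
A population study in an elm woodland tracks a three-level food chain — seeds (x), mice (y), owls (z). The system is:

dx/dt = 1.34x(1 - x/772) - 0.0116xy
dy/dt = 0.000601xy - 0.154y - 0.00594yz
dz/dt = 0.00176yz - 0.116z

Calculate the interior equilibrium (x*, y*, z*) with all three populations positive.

From dz/dt = 0: 0.00176y* = 0.116, so y* = 65.9.
From dx/dt = 0: 1.34(1 - x*/772) = 0.0116·65.9, giving x* = 772·(1 - 0.571) = 332.
From dy/dt = 0: 0.000601·332 - 0.154 = 0.00594z*, so z* = 0.0452/0.00594 = 7.62.

x* ≈ 332, y* ≈ 65.9, z* ≈ 7.62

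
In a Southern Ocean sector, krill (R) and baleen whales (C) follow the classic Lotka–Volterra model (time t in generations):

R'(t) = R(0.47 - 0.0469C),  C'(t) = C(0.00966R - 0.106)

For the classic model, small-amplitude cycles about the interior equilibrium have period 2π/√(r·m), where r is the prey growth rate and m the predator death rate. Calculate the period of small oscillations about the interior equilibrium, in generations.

Here r = 0.47 and m = 0.106, so r·m = 0.0498.
ω = √0.0498 = 0.223 per generation, hence T = 2π/ω ≈ 28.1 generations.

T ≈ 28.1 generations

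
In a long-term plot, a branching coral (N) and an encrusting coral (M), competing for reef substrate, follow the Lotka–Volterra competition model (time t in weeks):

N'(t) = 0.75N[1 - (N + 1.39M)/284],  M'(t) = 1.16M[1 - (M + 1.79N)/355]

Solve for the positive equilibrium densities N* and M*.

Setting both brackets to zero gives the nullclines N + 1.39M = 284 and 1.79N + M = 355.
Substituting M = 355 - 1.79N into the first: N(1 - 1.39·1.79) = 284 - 1.39·355.
So N* = -209/-1.49 = 141, and then M* = 355 - 1.79·141 = 103.

N* ≈ 141, M* ≈ 103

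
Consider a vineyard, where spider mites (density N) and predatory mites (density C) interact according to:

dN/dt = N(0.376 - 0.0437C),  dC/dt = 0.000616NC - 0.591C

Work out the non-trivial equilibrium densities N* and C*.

N* ≈ 959, C* ≈ 8.6

Set dC/dt = 0 with C > 0: 0.000616N - 0.591 = 0, so N* = 0.591/0.000616 = 959.
Set dN/dt = 0 with N > 0: 0.376 - 0.0437C = 0, so C* = 0.376/0.0437 = 8.6.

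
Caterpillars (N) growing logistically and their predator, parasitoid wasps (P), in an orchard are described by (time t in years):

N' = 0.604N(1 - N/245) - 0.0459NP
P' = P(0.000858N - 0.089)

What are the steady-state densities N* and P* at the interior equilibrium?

From dP/dt = 0 with P > 0: 0.000858N* = 0.089, so N* = 104.
Substitute into dN/dt = 0: 0.604(1 - 104/245) = 0.0459P*.
The bracket is 0.577, giving P* = 0.348/0.0459 = 7.59.

N* ≈ 104, P* ≈ 7.59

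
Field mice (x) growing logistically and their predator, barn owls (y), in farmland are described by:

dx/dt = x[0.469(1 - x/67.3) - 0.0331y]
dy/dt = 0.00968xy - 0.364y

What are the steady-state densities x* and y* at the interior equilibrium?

x* ≈ 37.6, y* ≈ 6.25

From dy/dt = 0 with y > 0: 0.00968x* = 0.364, so x* = 37.6.
Substitute into dx/dt = 0: 0.469(1 - 37.6/67.3) = 0.0331y*.
The bracket is 0.441, giving y* = 0.207/0.0331 = 6.25.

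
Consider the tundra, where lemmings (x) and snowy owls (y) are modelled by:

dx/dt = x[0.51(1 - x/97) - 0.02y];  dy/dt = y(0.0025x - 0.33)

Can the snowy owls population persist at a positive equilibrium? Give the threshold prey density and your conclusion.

The predator equation gives dy/dt > 0 only when x > 0.33/0.0025 = 132.
Without the predator, x → K = 97. Since 97 < 132, the predator cannot invade.

Threshold x = 132; K < 132, so no, the predator goes extinct.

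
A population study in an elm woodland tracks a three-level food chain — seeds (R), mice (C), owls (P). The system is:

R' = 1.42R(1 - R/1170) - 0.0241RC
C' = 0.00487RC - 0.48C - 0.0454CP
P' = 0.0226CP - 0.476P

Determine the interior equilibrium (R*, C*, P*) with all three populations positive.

From dP/dt = 0: 0.0226C* = 0.476, so C* = 21.1.
From dR/dt = 0: 1.42(1 - R*/1170) = 0.0241·21.1, giving R* = 1170·(1 - 0.357) = 752.
From dC/dt = 0: 0.00487·752 - 0.48 = 0.0454P*, so P* = 3.18/0.0454 = 70.1.

R* ≈ 752, C* ≈ 21.1, P* ≈ 70.1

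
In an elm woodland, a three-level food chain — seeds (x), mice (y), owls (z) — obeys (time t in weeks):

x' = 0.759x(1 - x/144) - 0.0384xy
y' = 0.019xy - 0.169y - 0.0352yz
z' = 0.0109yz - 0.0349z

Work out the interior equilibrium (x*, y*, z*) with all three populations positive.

x* ≈ 121, y* ≈ 3.2, z* ≈ 60.3

From dz/dt = 0: 0.0109y* = 0.0349, so y* = 3.2.
From dx/dt = 0: 0.759(1 - x*/144) = 0.0384·3.2, giving x* = 144·(1 - 0.162) = 121.
From dy/dt = 0: 0.019·121 - 0.169 = 0.0352z*, so z* = 2.12/0.0352 = 60.3.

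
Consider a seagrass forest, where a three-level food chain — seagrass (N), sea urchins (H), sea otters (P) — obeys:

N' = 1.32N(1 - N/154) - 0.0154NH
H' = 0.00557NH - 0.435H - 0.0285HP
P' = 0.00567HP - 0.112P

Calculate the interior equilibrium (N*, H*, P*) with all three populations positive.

N* ≈ 119, H* ≈ 19.8, P* ≈ 7.9

From dP/dt = 0: 0.00567H* = 0.112, so H* = 19.8.
From dN/dt = 0: 1.32(1 - N*/154) = 0.0154·19.8, giving N* = 154·(1 - 0.23) = 119.
From dH/dt = 0: 0.00557·119 - 0.435 = 0.0285P*, so P* = 0.225/0.0285 = 7.9.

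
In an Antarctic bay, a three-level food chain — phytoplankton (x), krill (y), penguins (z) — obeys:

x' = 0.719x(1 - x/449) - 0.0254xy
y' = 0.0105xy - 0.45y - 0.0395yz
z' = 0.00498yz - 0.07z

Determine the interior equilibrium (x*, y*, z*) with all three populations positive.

From dz/dt = 0: 0.00498y* = 0.07, so y* = 14.1.
From dx/dt = 0: 0.719(1 - x*/449) = 0.0254·14.1, giving x* = 449·(1 - 0.497) = 226.
From dy/dt = 0: 0.0105·226 - 0.45 = 0.0395z*, so z* = 1.92/0.0395 = 48.7.

x* ≈ 226, y* ≈ 14.1, z* ≈ 48.7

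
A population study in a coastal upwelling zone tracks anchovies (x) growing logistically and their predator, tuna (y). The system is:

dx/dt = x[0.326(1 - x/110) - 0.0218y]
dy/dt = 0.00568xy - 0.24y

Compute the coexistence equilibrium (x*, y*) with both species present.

From dy/dt = 0 with y > 0: 0.00568x* = 0.24, so x* = 42.3.
Substitute into dx/dt = 0: 0.326(1 - 42.3/110) = 0.0218y*.
The bracket is 0.616, giving y* = 0.201/0.0218 = 9.21.

x* ≈ 42.3, y* ≈ 9.21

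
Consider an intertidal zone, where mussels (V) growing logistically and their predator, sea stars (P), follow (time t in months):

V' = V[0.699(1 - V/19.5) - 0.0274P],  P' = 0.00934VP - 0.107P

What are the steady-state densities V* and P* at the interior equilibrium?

V* ≈ 11.5, P* ≈ 10.5

From dP/dt = 0 with P > 0: 0.00934V* = 0.107, so V* = 11.5.
Substitute into dV/dt = 0: 0.699(1 - 11.5/19.5) = 0.0274P*.
The bracket is 0.413, giving P* = 0.288/0.0274 = 10.5.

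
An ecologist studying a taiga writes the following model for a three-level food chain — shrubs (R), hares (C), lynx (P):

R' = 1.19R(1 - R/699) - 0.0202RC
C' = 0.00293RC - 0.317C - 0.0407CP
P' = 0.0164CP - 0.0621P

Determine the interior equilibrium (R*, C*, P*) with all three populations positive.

From dP/dt = 0: 0.0164C* = 0.0621, so C* = 3.79.
From dR/dt = 0: 1.19(1 - R*/699) = 0.0202·3.79, giving R* = 699·(1 - 0.0643) = 654.
From dC/dt = 0: 0.00293·654 - 0.317 = 0.0407P*, so P* = 1.6/0.0407 = 39.3.

R* ≈ 654, C* ≈ 3.79, P* ≈ 39.3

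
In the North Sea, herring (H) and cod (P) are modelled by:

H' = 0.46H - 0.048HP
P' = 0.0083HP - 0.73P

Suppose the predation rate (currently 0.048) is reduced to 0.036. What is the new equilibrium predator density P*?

At the interior fixed point, setting dH/dt = 0 with H > 0 fixes P* = (prey growth rate)/(HP coefficient) — independent of the other coefficients.
With the change, P* = 0.46/0.036 = 12.8; it rises from 9.58.

P* ≈ 12.8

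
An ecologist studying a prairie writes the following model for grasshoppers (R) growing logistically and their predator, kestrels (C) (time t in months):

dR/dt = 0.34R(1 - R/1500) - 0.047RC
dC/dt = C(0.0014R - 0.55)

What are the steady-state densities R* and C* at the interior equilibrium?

From dC/dt = 0 with C > 0: 0.0014R* = 0.55, so R* = 393.
Substitute into dR/dt = 0: 0.34(1 - 393/1500) = 0.047C*.
The bracket is 0.738, giving C* = 0.251/0.047 = 5.34.

R* ≈ 393, C* ≈ 5.34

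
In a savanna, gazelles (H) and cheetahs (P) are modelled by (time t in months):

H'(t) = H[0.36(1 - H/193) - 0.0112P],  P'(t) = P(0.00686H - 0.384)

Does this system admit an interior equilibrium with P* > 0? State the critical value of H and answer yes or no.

The predator equation gives dP/dt > 0 only when H > 0.384/0.00686 = 56.
Without the predator, H → K = 193. Since 193 > 56, the predator can invade and persist.

Threshold H = 56; K > 56, so yes, the predator persists.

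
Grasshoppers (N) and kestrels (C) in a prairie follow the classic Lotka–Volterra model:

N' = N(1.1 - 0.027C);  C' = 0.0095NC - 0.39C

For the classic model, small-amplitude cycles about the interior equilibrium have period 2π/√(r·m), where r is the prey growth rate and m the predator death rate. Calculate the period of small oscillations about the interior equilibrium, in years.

Here r = 1.1 and m = 0.39, so r·m = 0.429.
ω = √0.429 = 0.655 per year, hence T = 2π/ω ≈ 9.59 years.

T ≈ 9.59 years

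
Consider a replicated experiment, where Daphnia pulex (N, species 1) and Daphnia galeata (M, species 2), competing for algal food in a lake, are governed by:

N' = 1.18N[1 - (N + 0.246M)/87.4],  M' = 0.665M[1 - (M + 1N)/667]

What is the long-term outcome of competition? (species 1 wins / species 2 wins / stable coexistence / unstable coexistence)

Compare the nullcline intercepts: K1/α12 = 87.4/0.246 = 355 < K2 = 667; K2/α21 = 667/1 = 667 > K1 = 87.4.
Since the inequalities point opposite ways, species 2 can invade but species 1 cannot.

species 2 excludes species 1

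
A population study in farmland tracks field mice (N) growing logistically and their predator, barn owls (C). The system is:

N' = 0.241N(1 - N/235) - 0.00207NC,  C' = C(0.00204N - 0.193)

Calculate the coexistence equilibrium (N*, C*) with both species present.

N* ≈ 94.6, C* ≈ 69.6

From dC/dt = 0 with C > 0: 0.00204N* = 0.193, so N* = 94.6.
Substitute into dN/dt = 0: 0.241(1 - 94.6/235) = 0.00207C*.
The bracket is 0.597, giving C* = 0.144/0.00207 = 69.6.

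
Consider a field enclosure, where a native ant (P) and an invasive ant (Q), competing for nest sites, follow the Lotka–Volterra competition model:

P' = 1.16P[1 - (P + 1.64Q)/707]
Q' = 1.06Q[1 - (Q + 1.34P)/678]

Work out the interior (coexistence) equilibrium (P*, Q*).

P* ≈ 338, Q* ≈ 225

Setting both brackets to zero gives the nullclines P + 1.64Q = 707 and 1.34P + Q = 678.
Substituting Q = 678 - 1.34P into the first: P(1 - 1.64·1.34) = 707 - 1.64·678.
So P* = -405/-1.2 = 338, and then Q* = 678 - 1.34·338 = 225.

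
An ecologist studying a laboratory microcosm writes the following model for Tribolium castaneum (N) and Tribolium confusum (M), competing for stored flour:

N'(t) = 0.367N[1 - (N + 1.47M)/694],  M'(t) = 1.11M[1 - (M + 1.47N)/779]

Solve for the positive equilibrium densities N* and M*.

Setting both brackets to zero gives the nullclines N + 1.47M = 694 and 1.47N + M = 779.
Substituting M = 779 - 1.47N into the first: N(1 - 1.47·1.47) = 694 - 1.47·779.
So N* = -451/-1.16 = 389, and then M* = 779 - 1.47·389 = 208.

N* ≈ 389, M* ≈ 208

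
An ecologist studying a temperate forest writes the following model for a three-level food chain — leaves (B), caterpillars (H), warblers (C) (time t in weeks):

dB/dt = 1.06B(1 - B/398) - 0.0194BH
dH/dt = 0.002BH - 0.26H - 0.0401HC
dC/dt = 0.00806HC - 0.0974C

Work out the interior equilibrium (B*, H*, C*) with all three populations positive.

B* ≈ 310, H* ≈ 12.1, C* ≈ 8.98

From dC/dt = 0: 0.00806H* = 0.0974, so H* = 12.1.
From dB/dt = 0: 1.06(1 - B*/398) = 0.0194·12.1, giving B* = 398·(1 - 0.221) = 310.
From dH/dt = 0: 0.002·310 - 0.26 = 0.0401C*, so C* = 0.36/0.0401 = 8.98.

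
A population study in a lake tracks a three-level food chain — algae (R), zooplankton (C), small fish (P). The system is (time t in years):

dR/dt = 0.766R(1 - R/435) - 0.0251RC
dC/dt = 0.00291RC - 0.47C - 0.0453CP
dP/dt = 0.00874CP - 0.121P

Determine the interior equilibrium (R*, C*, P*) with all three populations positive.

From dP/dt = 0: 0.00874C* = 0.121, so C* = 13.8.
From dR/dt = 0: 0.766(1 - R*/435) = 0.0251·13.8, giving R* = 435·(1 - 0.454) = 238.
From dC/dt = 0: 0.00291·238 - 0.47 = 0.0453P*, so P* = 0.222/0.0453 = 4.89.

R* ≈ 238, C* ≈ 13.8, P* ≈ 4.89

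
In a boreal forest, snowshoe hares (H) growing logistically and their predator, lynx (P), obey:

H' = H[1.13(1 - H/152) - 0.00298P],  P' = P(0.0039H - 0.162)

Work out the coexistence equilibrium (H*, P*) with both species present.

H* ≈ 41.5, P* ≈ 276

From dP/dt = 0 with P > 0: 0.0039H* = 0.162, so H* = 41.5.
Substitute into dH/dt = 0: 1.13(1 - 41.5/152) = 0.00298P*.
The bracket is 0.727, giving P* = 0.821/0.00298 = 276.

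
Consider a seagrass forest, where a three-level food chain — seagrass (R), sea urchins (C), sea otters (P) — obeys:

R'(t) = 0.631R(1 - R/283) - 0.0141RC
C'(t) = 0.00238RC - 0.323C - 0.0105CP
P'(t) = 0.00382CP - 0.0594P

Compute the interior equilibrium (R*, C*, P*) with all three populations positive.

R* ≈ 185, C* ≈ 15.5, P* ≈ 11.1

From dP/dt = 0: 0.00382C* = 0.0594, so C* = 15.5.
From dR/dt = 0: 0.631(1 - R*/283) = 0.0141·15.5, giving R* = 283·(1 - 0.347) = 185.
From dC/dt = 0: 0.00238·185 - 0.323 = 0.0105P*, so P* = 0.117/0.0105 = 11.1.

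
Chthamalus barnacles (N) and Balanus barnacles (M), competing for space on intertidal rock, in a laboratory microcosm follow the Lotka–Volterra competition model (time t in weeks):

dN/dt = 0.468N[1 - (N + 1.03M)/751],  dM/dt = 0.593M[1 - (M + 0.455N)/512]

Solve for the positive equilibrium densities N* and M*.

N* ≈ 421, M* ≈ 320

Setting both brackets to zero gives the nullclines N + 1.03M = 751 and 0.455N + M = 512.
Substituting M = 512 - 0.455N into the first: N(1 - 1.03·0.455) = 751 - 1.03·512.
So N* = 224/0.531 = 421, and then M* = 512 - 0.455·421 = 320.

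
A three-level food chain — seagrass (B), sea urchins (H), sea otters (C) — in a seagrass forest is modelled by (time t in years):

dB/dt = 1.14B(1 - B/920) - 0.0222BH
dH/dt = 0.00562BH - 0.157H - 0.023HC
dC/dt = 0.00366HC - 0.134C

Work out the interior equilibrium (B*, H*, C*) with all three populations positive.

B* ≈ 264, H* ≈ 36.6, C* ≈ 57.7

From dC/dt = 0: 0.00366H* = 0.134, so H* = 36.6.
From dB/dt = 0: 1.14(1 - B*/920) = 0.0222·36.6, giving B* = 920·(1 - 0.713) = 264.
From dH/dt = 0: 0.00562·264 - 0.157 = 0.023C*, so C* = 1.33/0.023 = 57.7.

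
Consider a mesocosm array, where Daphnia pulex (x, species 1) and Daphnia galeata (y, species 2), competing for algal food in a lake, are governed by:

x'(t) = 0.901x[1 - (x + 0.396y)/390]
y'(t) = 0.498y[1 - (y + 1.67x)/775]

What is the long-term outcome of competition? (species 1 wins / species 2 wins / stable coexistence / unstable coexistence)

Compare the nullcline intercepts: K1/α12 = 390/0.396 = 985 > K2 = 775; K2/α21 = 775/1.67 = 464 > K1 = 390.
Since both inequalities hold, each species can invade when rare, so the interior equilibrium is stable.

stable coexistence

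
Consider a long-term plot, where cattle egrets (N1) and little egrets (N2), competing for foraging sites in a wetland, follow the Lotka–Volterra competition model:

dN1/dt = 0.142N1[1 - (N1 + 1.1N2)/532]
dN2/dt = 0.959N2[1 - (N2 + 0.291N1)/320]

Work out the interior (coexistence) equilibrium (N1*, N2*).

N1* ≈ 265, N2* ≈ 243

Setting both brackets to zero gives the nullclines N1 + 1.1N2 = 532 and 0.291N1 + N2 = 320.
Substituting N2 = 320 - 0.291N1 into the first: N1(1 - 1.1·0.291) = 532 - 1.1·320.
So N1* = 180/0.68 = 265, and then N2* = 320 - 0.291·265 = 243.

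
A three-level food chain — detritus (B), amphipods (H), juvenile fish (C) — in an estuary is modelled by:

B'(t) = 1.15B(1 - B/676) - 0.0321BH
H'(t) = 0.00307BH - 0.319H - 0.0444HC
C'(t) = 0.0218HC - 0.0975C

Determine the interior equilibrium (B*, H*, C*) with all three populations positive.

B* ≈ 592, H* ≈ 4.47, C* ≈ 33.7

From dC/dt = 0: 0.0218H* = 0.0975, so H* = 4.47.
From dB/dt = 0: 1.15(1 - B*/676) = 0.0321·4.47, giving B* = 676·(1 - 0.125) = 592.
From dH/dt = 0: 0.00307·592 - 0.319 = 0.0444C*, so C* = 1.5/0.0444 = 33.7.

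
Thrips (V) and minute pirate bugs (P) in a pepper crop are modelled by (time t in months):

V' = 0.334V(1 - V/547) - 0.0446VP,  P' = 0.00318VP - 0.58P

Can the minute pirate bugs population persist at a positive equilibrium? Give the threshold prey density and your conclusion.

The predator equation gives dP/dt > 0 only when V > 0.58/0.00318 = 182.
Without the predator, V → K = 547. Since 547 > 182, the predator can invade and persist.

Threshold V = 182; K > 182, so yes, the predator persists.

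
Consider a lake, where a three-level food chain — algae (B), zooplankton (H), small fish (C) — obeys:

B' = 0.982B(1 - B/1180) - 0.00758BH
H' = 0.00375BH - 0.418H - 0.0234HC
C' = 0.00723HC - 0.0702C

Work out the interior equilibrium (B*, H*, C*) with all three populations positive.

B* ≈ 1090, H* ≈ 9.71, C* ≈ 157

From dC/dt = 0: 0.00723H* = 0.0702, so H* = 9.71.
From dB/dt = 0: 0.982(1 - B*/1180) = 0.00758·9.71, giving B* = 1180·(1 - 0.0749) = 1090.
From dH/dt = 0: 0.00375·1090 - 0.418 = 0.0234C*, so C* = 3.68/0.0234 = 157.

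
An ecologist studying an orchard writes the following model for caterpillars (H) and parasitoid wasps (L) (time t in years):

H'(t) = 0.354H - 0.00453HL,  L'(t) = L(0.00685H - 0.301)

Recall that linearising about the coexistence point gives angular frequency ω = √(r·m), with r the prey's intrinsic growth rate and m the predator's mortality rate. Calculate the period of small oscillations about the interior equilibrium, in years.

T ≈ 19.2 years

Here r = 0.354 and m = 0.301, so r·m = 0.107.
ω = √0.107 = 0.326 per year, hence T = 2π/ω ≈ 19.2 years.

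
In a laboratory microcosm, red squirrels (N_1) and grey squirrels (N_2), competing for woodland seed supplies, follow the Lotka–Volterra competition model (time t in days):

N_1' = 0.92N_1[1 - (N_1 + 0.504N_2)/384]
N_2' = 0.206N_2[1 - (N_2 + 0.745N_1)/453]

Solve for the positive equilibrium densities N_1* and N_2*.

Setting both brackets to zero gives the nullclines N_1 + 0.504N_2 = 384 and 0.745N_1 + N_2 = 453.
Substituting N_2 = 453 - 0.745N_1 into the first: N_1(1 - 0.504·0.745) = 384 - 0.504·453.
So N_1* = 156/0.625 = 249, and then N_2* = 453 - 0.745·249 = 267.

N_1* ≈ 249, N_2* ≈ 267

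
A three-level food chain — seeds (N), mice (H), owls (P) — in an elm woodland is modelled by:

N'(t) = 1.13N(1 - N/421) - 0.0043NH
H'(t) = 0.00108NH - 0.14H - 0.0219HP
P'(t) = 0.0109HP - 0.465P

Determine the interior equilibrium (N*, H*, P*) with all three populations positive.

N* ≈ 353, H* ≈ 42.7, P* ≈ 11

From dP/dt = 0: 0.0109H* = 0.465, so H* = 42.7.
From dN/dt = 0: 1.13(1 - N*/421) = 0.0043·42.7, giving N* = 421·(1 - 0.162) = 353.
From dH/dt = 0: 0.00108·353 - 0.14 = 0.0219P*, so P* = 0.241/0.0219 = 11.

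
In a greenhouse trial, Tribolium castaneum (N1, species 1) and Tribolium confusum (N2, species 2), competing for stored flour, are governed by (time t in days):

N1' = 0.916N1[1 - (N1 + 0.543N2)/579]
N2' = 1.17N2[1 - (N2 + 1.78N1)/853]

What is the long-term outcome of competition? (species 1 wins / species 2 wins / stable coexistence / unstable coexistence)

Compare the nullcline intercepts: K1/α12 = 579/0.543 = 1070 > K2 = 853; K2/α21 = 853/1.78 = 479 < K1 = 579.
Since the inequalities point opposite ways, species 1 can invade but species 2 cannot.

species 1 excludes species 2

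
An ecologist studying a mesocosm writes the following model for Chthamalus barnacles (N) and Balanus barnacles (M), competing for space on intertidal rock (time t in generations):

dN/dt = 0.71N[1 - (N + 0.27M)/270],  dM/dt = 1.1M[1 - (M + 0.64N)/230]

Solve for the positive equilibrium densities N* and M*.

N* ≈ 251, M* ≈ 69.1

Setting both brackets to zero gives the nullclines N + 0.27M = 270 and 0.64N + M = 230.
Substituting M = 230 - 0.64N into the first: N(1 - 0.27·0.64) = 270 - 0.27·230.
So N* = 208/0.827 = 251, and then M* = 230 - 0.64·251 = 69.1.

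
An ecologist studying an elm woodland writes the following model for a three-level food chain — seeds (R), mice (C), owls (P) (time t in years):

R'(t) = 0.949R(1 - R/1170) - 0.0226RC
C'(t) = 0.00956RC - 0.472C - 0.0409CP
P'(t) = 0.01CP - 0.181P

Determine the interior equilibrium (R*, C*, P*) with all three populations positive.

From dP/dt = 0: 0.01C* = 0.181, so C* = 18.1.
From dR/dt = 0: 0.949(1 - R*/1170) = 0.0226·18.1, giving R* = 1170·(1 - 0.431) = 666.
From dC/dt = 0: 0.00956·666 - 0.472 = 0.0409P*, so P* = 5.89/0.0409 = 144.

R* ≈ 666, C* ≈ 18.1, P* ≈ 144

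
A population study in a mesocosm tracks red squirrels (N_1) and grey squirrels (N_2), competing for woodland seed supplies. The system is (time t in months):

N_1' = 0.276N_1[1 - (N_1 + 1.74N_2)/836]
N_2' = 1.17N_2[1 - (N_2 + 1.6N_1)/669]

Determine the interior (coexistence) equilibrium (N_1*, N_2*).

N_1* ≈ 184, N_2* ≈ 375

Setting both brackets to zero gives the nullclines N_1 + 1.74N_2 = 836 and 1.6N_1 + N_2 = 669.
Substituting N_2 = 669 - 1.6N_1 into the first: N_1(1 - 1.74·1.6) = 836 - 1.74·669.
So N_1* = -328/-1.78 = 184, and then N_2* = 669 - 1.6·184 = 375.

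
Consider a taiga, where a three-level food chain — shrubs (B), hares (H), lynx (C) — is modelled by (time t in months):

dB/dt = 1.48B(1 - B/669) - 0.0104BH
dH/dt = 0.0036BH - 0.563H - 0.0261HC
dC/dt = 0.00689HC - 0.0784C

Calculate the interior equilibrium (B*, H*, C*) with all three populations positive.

From dC/dt = 0: 0.00689H* = 0.0784, so H* = 11.4.
From dB/dt = 0: 1.48(1 - B*/669) = 0.0104·11.4, giving B* = 669·(1 - 0.08) = 616.
From dH/dt = 0: 0.0036·616 - 0.563 = 0.0261C*, so C* = 1.65/0.0261 = 63.3.

B* ≈ 616, H* ≈ 11.4, C* ≈ 63.3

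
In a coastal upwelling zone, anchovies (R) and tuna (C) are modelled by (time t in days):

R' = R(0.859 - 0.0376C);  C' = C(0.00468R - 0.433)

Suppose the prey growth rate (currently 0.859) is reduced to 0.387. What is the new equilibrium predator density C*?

At the interior fixed point, setting dR/dt = 0 with R > 0 fixes C* = (prey growth rate)/(RC coefficient) — independent of the other coefficients.
With the change, C* = 0.387/0.0376 = 10.3; it falls from 22.8.

C* ≈ 10.3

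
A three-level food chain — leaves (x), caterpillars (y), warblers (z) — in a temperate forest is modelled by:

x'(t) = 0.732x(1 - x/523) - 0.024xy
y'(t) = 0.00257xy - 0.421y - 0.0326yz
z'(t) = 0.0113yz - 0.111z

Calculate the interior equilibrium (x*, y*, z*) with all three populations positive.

From dz/dt = 0: 0.0113y* = 0.111, so y* = 9.82.
From dx/dt = 0: 0.732(1 - x*/523) = 0.024·9.82, giving x* = 523·(1 - 0.322) = 355.
From dy/dt = 0: 0.00257·355 - 0.421 = 0.0326z*, so z* = 0.49/0.0326 = 15.

x* ≈ 355, y* ≈ 9.82, z* ≈ 15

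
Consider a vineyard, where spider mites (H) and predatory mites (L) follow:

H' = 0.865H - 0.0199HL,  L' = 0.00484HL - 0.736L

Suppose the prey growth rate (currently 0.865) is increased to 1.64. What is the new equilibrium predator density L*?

L* ≈ 82.4

At the interior fixed point, setting dH/dt = 0 with H > 0 fixes L* = (prey growth rate)/(HL coefficient) — independent of the other coefficients.
With the change, L* = 1.64/0.0199 = 82.4; it rises from 43.5.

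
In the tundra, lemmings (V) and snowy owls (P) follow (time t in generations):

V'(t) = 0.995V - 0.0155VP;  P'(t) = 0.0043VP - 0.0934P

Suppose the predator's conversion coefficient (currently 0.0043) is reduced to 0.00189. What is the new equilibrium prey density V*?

V* ≈ 49.4

At the interior fixed point, setting dP/dt = 0 with P > 0 fixes V* = (predator death rate)/(VP coefficient) — independent of the other coefficients.
With the change, V* = 0.0934/0.00189 = 49.4; it rises from 21.7.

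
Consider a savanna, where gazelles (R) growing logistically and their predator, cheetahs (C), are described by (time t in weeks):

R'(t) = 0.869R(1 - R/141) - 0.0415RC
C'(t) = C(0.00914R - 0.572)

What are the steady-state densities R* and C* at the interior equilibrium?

R* ≈ 62.6, C* ≈ 11.6

From dC/dt = 0 with C > 0: 0.00914R* = 0.572, so R* = 62.6.
Substitute into dR/dt = 0: 0.869(1 - 62.6/141) = 0.0415C*.
The bracket is 0.556, giving C* = 0.483/0.0415 = 11.6.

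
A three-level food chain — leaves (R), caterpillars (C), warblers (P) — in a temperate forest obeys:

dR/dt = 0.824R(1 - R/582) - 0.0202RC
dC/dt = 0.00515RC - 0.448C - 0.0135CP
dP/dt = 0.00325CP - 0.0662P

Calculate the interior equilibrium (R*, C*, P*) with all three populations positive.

R* ≈ 291, C* ≈ 20.4, P* ≈ 78

From dP/dt = 0: 0.00325C* = 0.0662, so C* = 20.4.
From dR/dt = 0: 0.824(1 - R*/582) = 0.0202·20.4, giving R* = 582·(1 - 0.499) = 291.
From dC/dt = 0: 0.00515·291 - 0.448 = 0.0135P*, so P* = 1.05/0.0135 = 78.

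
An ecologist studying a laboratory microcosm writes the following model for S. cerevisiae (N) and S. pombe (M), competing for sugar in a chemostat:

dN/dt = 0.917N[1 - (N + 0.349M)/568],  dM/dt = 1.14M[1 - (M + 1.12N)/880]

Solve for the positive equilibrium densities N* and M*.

N* ≈ 428, M* ≈ 400

Setting both brackets to zero gives the nullclines N + 0.349M = 568 and 1.12N + M = 880.
Substituting M = 880 - 1.12N into the first: N(1 - 0.349·1.12) = 568 - 0.349·880.
So N* = 261/0.609 = 428, and then M* = 880 - 1.12·428 = 400.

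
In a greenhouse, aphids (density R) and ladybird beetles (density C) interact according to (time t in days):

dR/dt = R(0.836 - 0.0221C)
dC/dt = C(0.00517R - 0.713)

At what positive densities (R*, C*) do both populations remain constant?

R* ≈ 138, C* ≈ 37.8

Set dC/dt = 0 with C > 0: 0.00517R - 0.713 = 0, so R* = 0.713/0.00517 = 138.
Set dR/dt = 0 with R > 0: 0.836 - 0.0221C = 0, so C* = 0.836/0.0221 = 37.8.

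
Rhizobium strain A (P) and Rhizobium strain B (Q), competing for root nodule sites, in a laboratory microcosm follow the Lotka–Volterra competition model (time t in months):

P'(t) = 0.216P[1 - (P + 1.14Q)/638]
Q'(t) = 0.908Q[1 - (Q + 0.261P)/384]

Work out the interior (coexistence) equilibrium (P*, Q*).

P* ≈ 285, Q* ≈ 310

Setting both brackets to zero gives the nullclines P + 1.14Q = 638 and 0.261P + Q = 384.
Substituting Q = 384 - 0.261P into the first: P(1 - 1.14·0.261) = 638 - 1.14·384.
So P* = 200/0.702 = 285, and then Q* = 384 - 0.261·285 = 310.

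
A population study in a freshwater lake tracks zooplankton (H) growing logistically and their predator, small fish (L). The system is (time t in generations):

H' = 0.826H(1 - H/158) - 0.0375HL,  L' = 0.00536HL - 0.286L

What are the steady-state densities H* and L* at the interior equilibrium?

From dL/dt = 0 with L > 0: 0.00536H* = 0.286, so H* = 53.4.
Substitute into dH/dt = 0: 0.826(1 - 53.4/158) = 0.0375L*.
The bracket is 0.662, giving L* = 0.547/0.0375 = 14.6.

H* ≈ 53.4, L* ≈ 14.6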